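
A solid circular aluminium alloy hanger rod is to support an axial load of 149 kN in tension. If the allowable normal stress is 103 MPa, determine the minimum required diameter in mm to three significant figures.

42.9 mm

Required area A ≥ P/σ_allow = 149000/103 = 1447 mm².
For a solid circular section, d ≥ √(4A/π) = 42.92 mm.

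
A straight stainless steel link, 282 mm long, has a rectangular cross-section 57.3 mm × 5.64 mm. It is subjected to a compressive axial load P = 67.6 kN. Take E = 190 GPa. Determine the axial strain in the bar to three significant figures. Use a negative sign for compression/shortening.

-0.00110

A = 323.2 mm².
σ = N/A = -209.2 MPa; ε = σ/E = -209.2/190000 = -1.101e-03.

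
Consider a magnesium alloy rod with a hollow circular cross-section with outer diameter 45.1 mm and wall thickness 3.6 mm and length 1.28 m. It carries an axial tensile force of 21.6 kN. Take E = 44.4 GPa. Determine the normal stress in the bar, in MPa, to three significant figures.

A = 469.4 mm².
σ = N/A = 21600/469.4 = 46.02 MPa.

46.0 MPa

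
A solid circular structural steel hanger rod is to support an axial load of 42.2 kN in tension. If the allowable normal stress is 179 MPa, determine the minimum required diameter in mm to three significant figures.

Required area A ≥ P/σ_allow = 42200/179 = 235.8 mm².
For a solid circular section, d ≥ √(4A/π) = 17.33 mm.

17.3 mm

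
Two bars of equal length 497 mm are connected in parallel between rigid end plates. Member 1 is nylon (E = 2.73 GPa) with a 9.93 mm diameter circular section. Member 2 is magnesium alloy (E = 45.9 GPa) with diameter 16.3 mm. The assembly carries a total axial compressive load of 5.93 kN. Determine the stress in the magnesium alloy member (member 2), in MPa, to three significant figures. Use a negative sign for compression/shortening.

A_1 = 77.44 mm².
A_2 = 208.7 mm².
Equal strain + equilibrium ⇒ each member carries load in proportion to AE: A₁E₁ = 211400 N, A₂E₂ = 9578000 N, ΣAE = 9789000 N.
σ₂ = P·E₂/ΣAE = -5930·45900/9789000 = -27.8 MPa.

-27.8 MPa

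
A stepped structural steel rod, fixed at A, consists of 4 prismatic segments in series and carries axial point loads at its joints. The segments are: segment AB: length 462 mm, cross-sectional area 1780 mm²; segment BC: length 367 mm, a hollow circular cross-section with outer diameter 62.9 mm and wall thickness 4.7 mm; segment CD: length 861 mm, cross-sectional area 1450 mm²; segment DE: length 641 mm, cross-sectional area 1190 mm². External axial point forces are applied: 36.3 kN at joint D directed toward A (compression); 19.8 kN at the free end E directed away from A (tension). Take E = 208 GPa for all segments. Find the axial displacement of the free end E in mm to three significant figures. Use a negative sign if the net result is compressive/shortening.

Internal axial forces (sectioning from the free end, tension +): N_DE = 19.8 kN, N_CD = -16.5 kN, N_BC = -16.5 kN, N_AB = -16.5 kN.
A_BC = 859.4 mm².
δ_AB = -16500·462/(1780·208000) = -0.02059 mm
δ_BC = -16500·367/(859.4·208000) = -0.03388 mm
δ_CD = -16500·861/(1450·208000) = -0.0471 mm
δ_DE = 19800·641/(1190·208000) = 0.05128 mm
δ = Σδ_i = -0.0503 mm.

-0.0503 mm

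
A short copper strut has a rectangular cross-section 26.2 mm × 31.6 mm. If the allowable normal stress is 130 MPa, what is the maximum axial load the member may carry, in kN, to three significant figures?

108 kN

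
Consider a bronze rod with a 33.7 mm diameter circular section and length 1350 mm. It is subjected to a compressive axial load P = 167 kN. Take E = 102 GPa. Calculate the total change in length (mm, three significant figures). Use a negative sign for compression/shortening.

A = 892 mm².
δ_mech = NL/(AE) = -167000·1350/(892·102000) = -2.478 mm.

-2.48 mm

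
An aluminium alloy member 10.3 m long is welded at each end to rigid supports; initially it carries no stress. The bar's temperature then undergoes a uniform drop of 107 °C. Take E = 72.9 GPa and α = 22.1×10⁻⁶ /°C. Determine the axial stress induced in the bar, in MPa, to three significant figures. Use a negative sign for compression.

172 MPa

Free thermal expansion αLΔT = 22.1e-6 · 10300 · -107 = -24.36 mm.
The walls impose strain ε = −(-24.36)/10300 = 2.3647e-03; σ = Eε = 72900 · 2.3647e-03 = 172.4 MPa.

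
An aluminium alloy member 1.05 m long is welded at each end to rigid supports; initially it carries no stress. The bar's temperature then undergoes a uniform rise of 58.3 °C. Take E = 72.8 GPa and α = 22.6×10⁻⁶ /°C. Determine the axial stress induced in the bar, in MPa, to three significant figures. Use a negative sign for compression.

Free thermal expansion αLΔT = 22.6e-6 · 1050 · 58.3 = 1.383 mm.
The walls impose strain ε = −(1.383)/1050 = -1.3176e-03; σ = Eε = 72800 · -1.3176e-03 = -95.92 MPa.

-95.9 MPa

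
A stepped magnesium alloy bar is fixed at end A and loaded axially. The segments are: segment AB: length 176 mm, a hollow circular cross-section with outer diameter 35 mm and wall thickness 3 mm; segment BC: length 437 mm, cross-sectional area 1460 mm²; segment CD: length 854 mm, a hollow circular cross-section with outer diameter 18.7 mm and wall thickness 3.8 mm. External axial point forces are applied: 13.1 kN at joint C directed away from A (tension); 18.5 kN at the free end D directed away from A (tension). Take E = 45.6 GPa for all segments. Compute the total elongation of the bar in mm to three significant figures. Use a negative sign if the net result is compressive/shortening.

2.56 mm

Internal axial forces (sectioning from the free end, tension +): N_CD = 18.5 kN, N_BC = 31.6 kN, N_AB = 31.6 kN.
A_AB = 301.6 mm².
A_CD = 177.9 mm².
δ_AB = 31600·176/(301.6·45600) = 0.4044 mm
δ_BC = 31600·437/(1460·45600) = 0.2074 mm
δ_CD = 18500·854/(177.9·45600) = 1.948 mm
δ = Σδ_i = 2.56 mm.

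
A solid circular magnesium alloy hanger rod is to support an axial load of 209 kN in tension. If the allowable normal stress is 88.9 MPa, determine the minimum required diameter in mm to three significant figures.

54.7 mm

Required area A ≥ P/σ_allow = 209000/88.9 = 2351 mm².
For a solid circular section, d ≥ √(4A/π) = 54.71 mm.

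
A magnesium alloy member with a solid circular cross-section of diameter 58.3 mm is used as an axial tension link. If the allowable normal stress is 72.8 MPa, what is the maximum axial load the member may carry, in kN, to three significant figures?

A = 2669 mm².
P_max = σ_allow · A = 72.8 · 2669 = 194300 N = 194.3 kN.

194 kN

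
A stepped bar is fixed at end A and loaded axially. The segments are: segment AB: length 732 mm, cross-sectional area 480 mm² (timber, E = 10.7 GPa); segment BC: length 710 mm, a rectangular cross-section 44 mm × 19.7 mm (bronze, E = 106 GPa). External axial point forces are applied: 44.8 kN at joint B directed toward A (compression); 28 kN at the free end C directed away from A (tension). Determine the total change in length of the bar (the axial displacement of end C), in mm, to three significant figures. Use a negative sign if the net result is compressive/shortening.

Internal axial forces (sectioning from the free end, tension +): N_BC = 28 kN, N_AB = -16.8 kN.
A_BC = 866.8 mm².
δ_AB = -16800·732/(480·10700) = -2.394 mm
δ_BC = 28000·710/(866.8·106000) = 0.2164 mm
δ = Σδ_i = -2.178 mm.

-2.18 mm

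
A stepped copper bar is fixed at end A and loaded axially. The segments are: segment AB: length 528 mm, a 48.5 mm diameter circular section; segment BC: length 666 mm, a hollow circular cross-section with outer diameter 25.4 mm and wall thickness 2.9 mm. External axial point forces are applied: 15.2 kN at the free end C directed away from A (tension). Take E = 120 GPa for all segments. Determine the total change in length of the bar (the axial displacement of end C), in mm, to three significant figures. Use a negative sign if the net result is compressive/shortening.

0.448 mm

Internal axial forces (sectioning from the free end, tension +): N_BC = 15.2 kN, N_AB = 15.2 kN.
A_AB = 1847 mm².
A_BC = 205 mm².
δ_AB = 15200·528/(1847·120000) = 0.0362 mm
δ_BC = 15200·666/(205·120000) = 0.4115 mm
δ = Σδ_i = 0.4477 mm.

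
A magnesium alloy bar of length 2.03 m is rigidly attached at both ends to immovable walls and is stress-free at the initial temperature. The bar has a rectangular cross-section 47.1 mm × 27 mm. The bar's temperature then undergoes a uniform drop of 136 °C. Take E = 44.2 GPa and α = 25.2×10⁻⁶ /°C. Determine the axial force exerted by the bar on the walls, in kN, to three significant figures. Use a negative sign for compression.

Free thermal expansion αLΔT = 25.2e-6 · 2030 · -136 = -6.957 mm.
The walls impose strain ε = −(-6.957)/2030 = 3.4272e-03; σ = Eε = 44200 · 3.4272e-03 = 151.5 MPa.
Wall reaction R = σ·A = 151.5·1272 = 192600 N = 192.6 kN.

193 kN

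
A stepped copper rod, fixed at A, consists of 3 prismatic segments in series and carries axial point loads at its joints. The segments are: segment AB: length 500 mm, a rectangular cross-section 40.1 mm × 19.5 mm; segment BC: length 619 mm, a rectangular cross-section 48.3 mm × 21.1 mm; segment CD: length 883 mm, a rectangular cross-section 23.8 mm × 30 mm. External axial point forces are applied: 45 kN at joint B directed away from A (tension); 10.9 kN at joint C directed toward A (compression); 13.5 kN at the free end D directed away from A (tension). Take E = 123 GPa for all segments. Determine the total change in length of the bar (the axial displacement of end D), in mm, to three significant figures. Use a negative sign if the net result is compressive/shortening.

0.396 mm

Internal axial forces (sectioning from the free end, tension +): N_CD = 13.5 kN, N_BC = 2.6 kN, N_AB = 47.6 kN.
A_AB = 782 mm².
A_BC = 1019 mm².
A_CD = 714 mm².
δ_AB = 47600·500/(782·123000) = 0.2475 mm
δ_BC = 2600·619/(1019·123000) = 0.01284 mm
δ_CD = 13500·883/(714·123000) = 0.1357 mm
δ = Σδ_i = 0.396 mm.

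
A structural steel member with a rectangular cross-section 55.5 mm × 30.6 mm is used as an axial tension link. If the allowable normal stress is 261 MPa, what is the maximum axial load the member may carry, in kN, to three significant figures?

A = 1698 mm².
P_max = σ_allow · A = 261 · 1698 = 443300 N = 443.3 kN.

443 kN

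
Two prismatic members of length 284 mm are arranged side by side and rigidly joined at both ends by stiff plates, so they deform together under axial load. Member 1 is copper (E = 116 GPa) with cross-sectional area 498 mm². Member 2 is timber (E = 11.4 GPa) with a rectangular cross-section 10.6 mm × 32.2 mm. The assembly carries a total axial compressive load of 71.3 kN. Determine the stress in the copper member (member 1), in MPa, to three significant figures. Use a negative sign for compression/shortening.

-134 MPa

A_2 = 341.3 mm².
Equal strain + equilibrium ⇒ each member carries load in proportion to AE: A₁E₁ = 57770000 N, A₂E₂ = 3891000 N, ΣAE = 61660000 N.
σ₁ = P·E₁/ΣAE = -71300·116000/61660000 = -134.1 MPa.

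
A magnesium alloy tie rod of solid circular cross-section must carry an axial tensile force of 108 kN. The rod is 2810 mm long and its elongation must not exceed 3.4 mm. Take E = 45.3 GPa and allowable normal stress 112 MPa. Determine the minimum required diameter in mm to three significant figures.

50.1 mm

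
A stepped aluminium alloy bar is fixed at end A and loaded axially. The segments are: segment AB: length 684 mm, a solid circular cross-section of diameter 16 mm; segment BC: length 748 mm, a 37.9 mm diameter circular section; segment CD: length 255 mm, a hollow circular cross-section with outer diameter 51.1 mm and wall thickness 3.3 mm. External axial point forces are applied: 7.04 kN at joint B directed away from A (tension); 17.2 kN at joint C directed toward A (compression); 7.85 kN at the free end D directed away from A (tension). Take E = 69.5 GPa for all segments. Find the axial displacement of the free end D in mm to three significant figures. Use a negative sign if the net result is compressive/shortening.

Internal axial forces (sectioning from the free end, tension +): N_CD = 7.85 kN, N_BC = -9.35 kN, N_AB = -2.31 kN.
A_AB = 201.1 mm².
A_BC = 1128 mm².
A_CD = 495.6 mm².
δ_AB = -2310·684/(201.1·69500) = -0.1131 mm
δ_BC = -9350·748/(1128·69500) = -0.0892 mm
δ_CD = 7850·255/(495.6·69500) = 0.05812 mm
δ = Σδ_i = -0.1441 mm.

-0.144 mm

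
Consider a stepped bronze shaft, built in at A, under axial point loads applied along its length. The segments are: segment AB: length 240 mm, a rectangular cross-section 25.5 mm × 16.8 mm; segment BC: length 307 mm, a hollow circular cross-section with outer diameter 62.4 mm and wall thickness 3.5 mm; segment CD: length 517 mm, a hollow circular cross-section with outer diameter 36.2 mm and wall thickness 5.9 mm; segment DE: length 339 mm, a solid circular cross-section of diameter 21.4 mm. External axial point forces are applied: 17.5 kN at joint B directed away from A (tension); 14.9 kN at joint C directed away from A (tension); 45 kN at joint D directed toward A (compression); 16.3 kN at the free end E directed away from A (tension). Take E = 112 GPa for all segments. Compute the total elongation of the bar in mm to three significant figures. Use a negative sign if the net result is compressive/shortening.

Internal axial forces (sectioning from the free end, tension +): N_DE = 16.3 kN, N_CD = -28.7 kN, N_BC = -13.8 kN, N_AB = 3.7 kN.
A_AB = 428.4 mm².
A_BC = 647.6 mm².
A_CD = 561.6 mm².
A_DE = 359.7 mm².
δ_AB = 3700·240/(428.4·112000) = 0.01851 mm
δ_BC = -13800·307/(647.6·112000) = -0.05841 mm
δ_CD = -28700·517/(561.6·112000) = -0.2359 mm
δ_DE = 16300·339/(359.7·112000) = 0.1372 mm
δ = Σδ_i = -0.1386 mm.

-0.139 mm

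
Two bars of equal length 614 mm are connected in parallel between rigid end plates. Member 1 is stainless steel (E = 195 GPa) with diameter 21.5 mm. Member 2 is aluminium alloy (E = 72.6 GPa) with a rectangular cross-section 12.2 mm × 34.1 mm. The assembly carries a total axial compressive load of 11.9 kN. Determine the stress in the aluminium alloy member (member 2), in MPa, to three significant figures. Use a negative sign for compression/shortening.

-8.55 MPa

A_1 = 363.1 mm².
A_2 = 416 mm².
Equal strain + equilibrium ⇒ each member carries load in proportion to AE: A₁E₁ = 70790000 N, A₂E₂ = 30200000 N, ΣAE = 101000000 N.
σ₂ = P·E₂/ΣAE = -11900·72600/101000000 = -8.554 MPa.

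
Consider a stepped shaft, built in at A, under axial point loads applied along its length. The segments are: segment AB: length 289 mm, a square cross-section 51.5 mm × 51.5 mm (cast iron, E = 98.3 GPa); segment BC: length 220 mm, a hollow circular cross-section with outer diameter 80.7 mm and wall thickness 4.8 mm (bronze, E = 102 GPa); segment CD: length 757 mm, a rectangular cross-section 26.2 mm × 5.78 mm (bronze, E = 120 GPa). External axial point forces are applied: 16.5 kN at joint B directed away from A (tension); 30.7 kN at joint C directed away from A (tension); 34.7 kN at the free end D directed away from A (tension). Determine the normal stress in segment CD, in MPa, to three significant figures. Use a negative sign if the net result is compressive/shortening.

229 MPa

Internal axial forces (sectioning from the free end, tension +): N_CD = 34.7 kN, N_BC = 65.4 kN, N_AB = 81.9 kN.
A_CD = 151.4 mm².
σ_CD = N_CD/A_CD = 34700/151.4 = 229.1 MPa.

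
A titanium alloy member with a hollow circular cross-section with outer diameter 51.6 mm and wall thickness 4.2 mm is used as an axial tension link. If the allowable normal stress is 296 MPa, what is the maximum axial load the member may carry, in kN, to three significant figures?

A = 625.4 mm².
P_max = σ_allow · A = 296 · 625.4 = 185100 N = 185.1 kN.

185 kN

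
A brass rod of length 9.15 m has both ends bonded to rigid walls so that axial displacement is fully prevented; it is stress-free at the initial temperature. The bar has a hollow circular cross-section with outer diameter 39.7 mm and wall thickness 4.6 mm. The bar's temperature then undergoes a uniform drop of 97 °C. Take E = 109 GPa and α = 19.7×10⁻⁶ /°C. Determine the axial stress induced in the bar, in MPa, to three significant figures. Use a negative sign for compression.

Free thermal expansion αLΔT = 19.7e-6 · 9150 · -97 = -17.48 mm.
The walls impose strain ε = −(-17.48)/9150 = 1.9109e-03; σ = Eε = 109000 · 1.9109e-03 = 208.3 MPa.

208 MPa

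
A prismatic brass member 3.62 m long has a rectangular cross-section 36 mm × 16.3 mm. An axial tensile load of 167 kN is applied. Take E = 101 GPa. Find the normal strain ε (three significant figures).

0.00282

A = 586.8 mm².
σ = N/A = 284.6 MPa; ε = σ/E = 284.6/101000 = 2.818e-03.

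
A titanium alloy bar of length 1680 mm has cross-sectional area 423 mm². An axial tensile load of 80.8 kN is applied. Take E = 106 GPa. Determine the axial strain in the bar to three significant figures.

σ = N/A = 191 MPa; ε = σ/E = 191/106000 = 1.802e-03.

0.00180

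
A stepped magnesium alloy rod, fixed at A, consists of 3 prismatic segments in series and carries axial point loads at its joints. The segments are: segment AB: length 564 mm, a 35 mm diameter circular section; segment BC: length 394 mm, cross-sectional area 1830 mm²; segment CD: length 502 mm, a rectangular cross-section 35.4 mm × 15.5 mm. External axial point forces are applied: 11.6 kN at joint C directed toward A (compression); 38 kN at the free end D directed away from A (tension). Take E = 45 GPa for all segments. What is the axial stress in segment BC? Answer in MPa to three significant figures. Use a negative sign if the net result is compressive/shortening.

14.4 MPa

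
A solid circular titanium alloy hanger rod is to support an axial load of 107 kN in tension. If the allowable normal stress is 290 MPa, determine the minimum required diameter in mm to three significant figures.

21.7 mm

Required area A ≥ P/σ_allow = 107000/290 = 369 mm².
For a solid circular section, d ≥ √(4A/π) = 21.67 mm.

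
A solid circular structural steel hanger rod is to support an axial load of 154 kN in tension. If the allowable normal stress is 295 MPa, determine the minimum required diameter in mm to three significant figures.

25.8 mm

Required area A ≥ P/σ_allow = 154000/295 = 522 mm².
For a solid circular section, d ≥ √(4A/π) = 25.78 mm.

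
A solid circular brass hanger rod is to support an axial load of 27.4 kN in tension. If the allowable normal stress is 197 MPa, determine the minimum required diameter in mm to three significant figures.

Required area A ≥ P/σ_allow = 27400/197 = 139.1 mm².
For a solid circular section, d ≥ √(4A/π) = 13.31 mm.

13.3 mm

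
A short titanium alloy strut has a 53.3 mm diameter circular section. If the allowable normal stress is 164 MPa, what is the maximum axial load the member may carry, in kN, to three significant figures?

366 kN

A = 2231 mm².
P_max = σ_allow · A = 164 · 2231 = 365900 N = 365.9 kN.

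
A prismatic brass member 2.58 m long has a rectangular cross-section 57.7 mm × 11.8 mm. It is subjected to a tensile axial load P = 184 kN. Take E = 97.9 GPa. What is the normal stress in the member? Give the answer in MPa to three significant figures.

270 MPa

A = 680.9 mm².
σ = N/A = 184000/680.9 = 270.2 MPa.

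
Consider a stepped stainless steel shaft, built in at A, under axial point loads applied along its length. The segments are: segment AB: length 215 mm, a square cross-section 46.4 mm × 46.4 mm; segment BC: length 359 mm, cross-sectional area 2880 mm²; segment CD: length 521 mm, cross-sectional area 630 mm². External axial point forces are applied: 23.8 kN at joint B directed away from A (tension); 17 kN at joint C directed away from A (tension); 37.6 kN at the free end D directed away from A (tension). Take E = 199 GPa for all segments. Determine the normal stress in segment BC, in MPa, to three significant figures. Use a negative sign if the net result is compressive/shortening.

Internal axial forces (sectioning from the free end, tension +): N_CD = 37.6 kN, N_BC = 54.6 kN, N_AB = 78.4 kN.
σ_BC = N_BC/A_BC = 54600/2880 = 18.96 MPa.

19.0 MPa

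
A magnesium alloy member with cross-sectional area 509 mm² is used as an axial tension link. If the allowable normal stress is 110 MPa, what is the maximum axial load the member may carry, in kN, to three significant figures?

56.0 kN

P_max = σ_allow · A = 110 · 509 = 55990 N = 55.99 kN.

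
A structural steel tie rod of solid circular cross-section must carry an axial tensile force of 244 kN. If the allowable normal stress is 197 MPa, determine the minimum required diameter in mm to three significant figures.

Required area A ≥ P/σ_allow = 244000/197 = 1239 mm².
For a solid circular section, d ≥ √(4A/π) = 39.71 mm.

39.7 mm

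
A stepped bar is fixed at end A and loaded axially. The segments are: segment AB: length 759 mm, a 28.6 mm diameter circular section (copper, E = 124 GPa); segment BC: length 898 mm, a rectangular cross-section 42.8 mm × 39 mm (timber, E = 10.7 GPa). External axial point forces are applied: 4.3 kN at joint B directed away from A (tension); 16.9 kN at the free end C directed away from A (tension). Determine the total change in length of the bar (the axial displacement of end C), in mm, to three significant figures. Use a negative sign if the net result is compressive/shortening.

1.05 mm

Internal axial forces (sectioning from the free end, tension +): N_BC = 16.9 kN, N_AB = 21.2 kN.
A_AB = 642.4 mm².
A_BC = 1669 mm².
δ_AB = 21200·759/(642.4·124000) = 0.202 mm
δ_BC = 16900·898/(1669·10700) = 0.8497 mm
δ = Σδ_i = 1.052 mm.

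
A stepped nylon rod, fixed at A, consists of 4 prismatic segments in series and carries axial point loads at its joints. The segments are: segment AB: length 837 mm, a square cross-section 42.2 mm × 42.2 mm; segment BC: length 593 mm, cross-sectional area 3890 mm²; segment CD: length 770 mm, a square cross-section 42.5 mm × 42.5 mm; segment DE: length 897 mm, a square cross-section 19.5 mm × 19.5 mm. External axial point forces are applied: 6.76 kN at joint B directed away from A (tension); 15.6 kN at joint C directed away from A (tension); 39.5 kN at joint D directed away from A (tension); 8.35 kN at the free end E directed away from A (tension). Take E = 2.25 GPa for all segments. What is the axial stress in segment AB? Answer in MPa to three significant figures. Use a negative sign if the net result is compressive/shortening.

Internal axial forces (sectioning from the free end, tension +): N_DE = 8.35 kN, N_CD = 47.85 kN, N_BC = 63.45 kN, N_AB = 70.21 kN.
A_AB = 1781 mm².
σ_AB = N_AB/A_AB = 70210/1781 = 39.43 MPa.

39.4 MPa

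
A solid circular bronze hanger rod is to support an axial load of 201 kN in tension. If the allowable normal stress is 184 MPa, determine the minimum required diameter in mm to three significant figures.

Required area A ≥ P/σ_allow = 201000/184 = 1092 mm².
For a solid circular section, d ≥ √(4A/π) = 37.29 mm.

37.3 mm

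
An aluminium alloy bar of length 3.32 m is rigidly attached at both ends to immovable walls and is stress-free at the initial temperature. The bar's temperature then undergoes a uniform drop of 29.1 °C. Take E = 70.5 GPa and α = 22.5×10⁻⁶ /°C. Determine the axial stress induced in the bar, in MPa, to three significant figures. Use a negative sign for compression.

46.2 MPa

Free thermal expansion αLΔT = 22.5e-6 · 3320 · -29.1 = -2.174 mm.
The walls impose strain ε = −(-2.174)/3320 = 6.5475e-04; σ = Eε = 70500 · 6.5475e-04 = 46.16 MPa.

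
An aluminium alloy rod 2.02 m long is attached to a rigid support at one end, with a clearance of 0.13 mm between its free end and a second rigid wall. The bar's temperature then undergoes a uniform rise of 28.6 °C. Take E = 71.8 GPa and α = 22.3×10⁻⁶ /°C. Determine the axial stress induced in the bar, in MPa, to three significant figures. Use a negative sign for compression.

Free thermal expansion αLΔT = 22.3e-6 · 2020 · 28.6 = 1.288 mm.
The walls engage after the gap closes; constrained expansion = 1.288 − 0.13 = 1.158 mm.
The walls impose strain ε = −(1.158)/2020 = -5.7342e-04; σ = Eε = 71800 · -5.7342e-04 = -41.17 MPa.

-41.2 MPa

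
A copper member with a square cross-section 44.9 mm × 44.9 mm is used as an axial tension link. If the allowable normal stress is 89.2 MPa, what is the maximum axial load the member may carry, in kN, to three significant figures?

A = 2016 mm².
P_max = σ_allow · A = 89.2 · 2016 = 179800 N = 179.8 kN.

180 kN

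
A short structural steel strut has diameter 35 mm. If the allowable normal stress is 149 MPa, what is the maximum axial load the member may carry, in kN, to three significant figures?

A = 962.1 mm².
P_max = σ_allow · A = 149 · 962.1 = 143400 N = 143.4 kN.

143 kN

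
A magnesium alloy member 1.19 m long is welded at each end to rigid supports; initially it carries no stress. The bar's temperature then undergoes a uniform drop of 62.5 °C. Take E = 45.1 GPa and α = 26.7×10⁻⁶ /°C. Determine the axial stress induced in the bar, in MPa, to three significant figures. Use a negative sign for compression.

Free thermal expansion αLΔT = 26.7e-6 · 1190 · -62.5 = -1.986 mm.
The walls impose strain ε = −(-1.986)/1190 = 1.6687e-03; σ = Eε = 45100 · 1.6687e-03 = 75.26 MPa.

75.3 MPa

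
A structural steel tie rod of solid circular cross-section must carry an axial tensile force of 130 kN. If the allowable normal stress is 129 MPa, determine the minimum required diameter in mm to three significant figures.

35.8 mm

Required area A ≥ P/σ_allow = 130000/129 = 1008 mm².
For a solid circular section, d ≥ √(4A/π) = 35.82 mm.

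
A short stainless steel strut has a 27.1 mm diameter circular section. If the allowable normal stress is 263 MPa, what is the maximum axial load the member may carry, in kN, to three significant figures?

152 kN

A = 576.8 mm².
P_max = σ_allow · A = 263 · 576.8 = 151700 N = 151.7 kN.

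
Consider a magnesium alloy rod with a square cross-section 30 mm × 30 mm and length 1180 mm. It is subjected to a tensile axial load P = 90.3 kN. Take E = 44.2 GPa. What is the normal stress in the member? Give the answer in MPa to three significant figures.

100 MPa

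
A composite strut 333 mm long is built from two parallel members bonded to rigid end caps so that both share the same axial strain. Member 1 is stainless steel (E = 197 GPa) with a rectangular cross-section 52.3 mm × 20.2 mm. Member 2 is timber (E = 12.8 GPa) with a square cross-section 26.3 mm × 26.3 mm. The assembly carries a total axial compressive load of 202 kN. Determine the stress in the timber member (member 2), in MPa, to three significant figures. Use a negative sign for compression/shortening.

A_1 = 1056 mm².
A_2 = 691.7 mm².
Equal strain + equilibrium ⇒ each member carries load in proportion to AE: A₁E₁ = 208100000 N, A₂E₂ = 8854000 N, ΣAE = 217000000 N.
σ₂ = P·E₂/ΣAE = -202000·12800/217000000 = -11.92 MPa.

-11.9 MPa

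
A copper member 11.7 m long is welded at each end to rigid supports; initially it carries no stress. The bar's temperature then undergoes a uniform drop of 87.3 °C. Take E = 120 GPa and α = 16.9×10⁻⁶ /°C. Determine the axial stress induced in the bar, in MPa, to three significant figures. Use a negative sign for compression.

177 MPa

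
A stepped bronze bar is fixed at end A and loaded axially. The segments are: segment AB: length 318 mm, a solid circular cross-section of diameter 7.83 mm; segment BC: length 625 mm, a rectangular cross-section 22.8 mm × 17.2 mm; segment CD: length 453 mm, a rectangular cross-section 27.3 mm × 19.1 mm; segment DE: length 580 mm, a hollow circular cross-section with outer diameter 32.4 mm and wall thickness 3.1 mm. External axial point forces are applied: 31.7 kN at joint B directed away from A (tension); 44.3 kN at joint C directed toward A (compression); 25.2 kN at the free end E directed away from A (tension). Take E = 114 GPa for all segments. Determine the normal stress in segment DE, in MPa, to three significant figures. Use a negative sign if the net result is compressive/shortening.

88.3 MPa

Internal axial forces (sectioning from the free end, tension +): N_DE = 25.2 kN, N_CD = 25.2 kN, N_BC = -19.1 kN, N_AB = 12.6 kN.
A_DE = 285.4 mm².
σ_DE = N_DE/A_DE = 25200/285.4 = 88.31 MPa.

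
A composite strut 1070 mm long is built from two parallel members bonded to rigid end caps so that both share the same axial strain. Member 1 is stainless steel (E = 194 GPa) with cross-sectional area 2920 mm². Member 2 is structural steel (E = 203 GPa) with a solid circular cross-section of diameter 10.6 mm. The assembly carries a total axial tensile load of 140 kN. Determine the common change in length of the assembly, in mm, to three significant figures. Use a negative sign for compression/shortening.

0.256 mm

A_2 = 88.25 mm².
Equal strain + equilibrium ⇒ each member carries load in proportion to AE: A₁E₁ = 566500000 N, A₂E₂ = 17910000 N, ΣAE = 584400000 N.
δ = PL/ΣAE = 140000·1070/584400000 = 0.2563 mm.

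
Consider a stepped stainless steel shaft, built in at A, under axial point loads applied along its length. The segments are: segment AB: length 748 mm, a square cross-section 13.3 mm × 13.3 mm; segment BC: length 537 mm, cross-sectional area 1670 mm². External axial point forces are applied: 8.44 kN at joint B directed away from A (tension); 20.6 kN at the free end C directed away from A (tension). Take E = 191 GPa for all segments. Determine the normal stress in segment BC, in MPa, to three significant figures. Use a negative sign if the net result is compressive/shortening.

12.3 MPa

Internal axial forces (sectioning from the free end, tension +): N_BC = 20.6 kN, N_AB = 29.04 kN.
σ_BC = N_BC/A_BC = 20600/1670 = 12.34 MPa.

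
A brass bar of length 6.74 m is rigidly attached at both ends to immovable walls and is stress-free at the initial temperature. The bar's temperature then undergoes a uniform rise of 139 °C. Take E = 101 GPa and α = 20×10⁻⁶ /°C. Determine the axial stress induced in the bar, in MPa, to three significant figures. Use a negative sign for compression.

-281 MPa

Free thermal expansion αLΔT = 20e-6 · 6740 · 139 = 18.74 mm.
The walls impose strain ε = −(18.74)/6740 = -2.7800e-03; σ = Eε = 101000 · -2.7800e-03 = -280.8 MPa.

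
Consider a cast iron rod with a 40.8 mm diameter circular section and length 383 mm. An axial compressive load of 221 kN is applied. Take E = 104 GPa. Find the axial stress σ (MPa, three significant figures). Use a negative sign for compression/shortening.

-169 MPa

A = 1307 mm².
σ = N/A = -221000/1307 = -169 MPa.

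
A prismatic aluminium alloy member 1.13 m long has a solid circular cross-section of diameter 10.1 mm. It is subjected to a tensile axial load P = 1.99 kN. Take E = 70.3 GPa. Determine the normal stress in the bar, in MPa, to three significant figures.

A = 80.12 mm².
σ = N/A = 1990/80.12 = 24.84 MPa.

24.8 MPa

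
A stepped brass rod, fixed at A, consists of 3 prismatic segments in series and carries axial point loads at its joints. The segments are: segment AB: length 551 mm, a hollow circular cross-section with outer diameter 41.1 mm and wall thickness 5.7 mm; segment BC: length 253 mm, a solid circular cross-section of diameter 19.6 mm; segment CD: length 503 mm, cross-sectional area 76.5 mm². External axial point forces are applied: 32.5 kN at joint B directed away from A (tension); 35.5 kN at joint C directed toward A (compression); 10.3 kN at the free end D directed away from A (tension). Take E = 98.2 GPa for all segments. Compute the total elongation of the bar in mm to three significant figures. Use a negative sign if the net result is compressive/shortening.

Internal axial forces (sectioning from the free end, tension +): N_CD = 10.3 kN, N_BC = -25.2 kN, N_AB = 7.3 kN.
A_AB = 633.9 mm².
A_BC = 301.7 mm².
δ_AB = 7300·551/(633.9·98200) = 0.06462 mm
δ_BC = -25200·253/(301.7·98200) = -0.2152 mm
δ_CD = 10300·503/(76.5·98200) = 0.6897 mm
δ = Σδ_i = 0.5391 mm.

0.539 mm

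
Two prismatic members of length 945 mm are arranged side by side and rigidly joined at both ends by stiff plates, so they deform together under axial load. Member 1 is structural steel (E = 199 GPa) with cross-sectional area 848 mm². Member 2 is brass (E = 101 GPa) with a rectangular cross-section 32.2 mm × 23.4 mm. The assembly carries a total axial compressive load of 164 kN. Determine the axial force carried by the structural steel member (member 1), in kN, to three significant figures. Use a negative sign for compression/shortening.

-113 kN

A_2 = 753.5 mm².
Equal strain + equilibrium ⇒ each member carries load in proportion to AE: A₁E₁ = 168800000 N, A₂E₂ = 76100000 N, ΣAE = 244900000 N.
F₁ = P·A₁E₁/ΣAE = -164000·168800000/244900000 = -113000 N.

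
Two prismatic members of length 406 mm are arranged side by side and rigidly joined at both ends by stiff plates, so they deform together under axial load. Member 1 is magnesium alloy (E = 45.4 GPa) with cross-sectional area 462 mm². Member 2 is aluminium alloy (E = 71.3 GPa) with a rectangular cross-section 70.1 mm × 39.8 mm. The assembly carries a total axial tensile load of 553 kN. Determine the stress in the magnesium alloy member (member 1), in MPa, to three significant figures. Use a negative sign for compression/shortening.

A_2 = 2790 mm².
Equal strain + equilibrium ⇒ each member carries load in proportion to AE: A₁E₁ = 20970000 N, A₂E₂ = 198900000 N, ΣAE = 219900000 N.
σ₁ = P·E₁/ΣAE = 553000·45400/219900000 = 114.2 MPa.

114 MPa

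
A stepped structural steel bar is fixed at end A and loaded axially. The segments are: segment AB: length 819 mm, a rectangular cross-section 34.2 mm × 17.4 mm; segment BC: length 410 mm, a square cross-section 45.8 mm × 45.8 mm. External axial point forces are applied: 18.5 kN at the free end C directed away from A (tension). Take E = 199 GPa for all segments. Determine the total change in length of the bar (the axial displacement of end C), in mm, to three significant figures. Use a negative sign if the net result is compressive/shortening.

Internal axial forces (sectioning from the free end, tension +): N_BC = 18.5 kN, N_AB = 18.5 kN.
A_AB = 595.1 mm².
A_BC = 2098 mm².
δ_AB = 18500·819/(595.1·199000) = 0.1279 mm
δ_BC = 18500·410/(2098·199000) = 0.01817 mm
δ = Σδ_i = 0.1461 mm.

0.146 mm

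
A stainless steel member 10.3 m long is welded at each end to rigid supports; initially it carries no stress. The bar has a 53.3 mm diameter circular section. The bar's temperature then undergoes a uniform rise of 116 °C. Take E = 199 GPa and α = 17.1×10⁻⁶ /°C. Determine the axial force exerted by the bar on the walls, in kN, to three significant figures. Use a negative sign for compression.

-881 kN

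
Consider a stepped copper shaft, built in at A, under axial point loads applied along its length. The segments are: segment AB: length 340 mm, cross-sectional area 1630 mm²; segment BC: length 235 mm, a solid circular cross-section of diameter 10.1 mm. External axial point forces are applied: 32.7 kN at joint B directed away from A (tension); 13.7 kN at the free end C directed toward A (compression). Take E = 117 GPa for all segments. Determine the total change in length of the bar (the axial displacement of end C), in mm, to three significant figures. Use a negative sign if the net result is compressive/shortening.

Internal axial forces (sectioning from the free end, tension +): N_BC = -13.7 kN, N_AB = 19 kN.
A_BC = 80.12 mm².
δ_AB = 19000·340/(1630·117000) = 0.03387 mm
δ_BC = -13700·235/(80.12·117000) = -0.3435 mm
δ = Σδ_i = -0.3096 mm.

-0.310 mm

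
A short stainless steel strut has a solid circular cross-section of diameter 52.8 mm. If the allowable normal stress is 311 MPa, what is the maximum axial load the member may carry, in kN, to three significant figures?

681 kN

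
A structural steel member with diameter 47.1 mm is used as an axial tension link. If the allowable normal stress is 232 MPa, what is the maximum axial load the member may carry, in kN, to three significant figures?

404 kN

A = 1742 mm².
P_max = σ_allow · A = 232 · 1742 = 404200 N = 404.2 kN.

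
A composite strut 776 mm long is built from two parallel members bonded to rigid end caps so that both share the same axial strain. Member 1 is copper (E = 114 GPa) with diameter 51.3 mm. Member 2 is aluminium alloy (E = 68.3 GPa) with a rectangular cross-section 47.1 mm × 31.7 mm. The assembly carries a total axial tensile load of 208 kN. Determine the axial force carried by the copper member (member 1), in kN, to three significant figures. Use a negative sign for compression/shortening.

145 kN

A_1 = 2067 mm².
A_2 = 1493 mm².
Equal strain + equilibrium ⇒ each member carries load in proportion to AE: A₁E₁ = 235600000 N, A₂E₂ = 102000000 N, ΣAE = 337600000 N.
F₁ = P·A₁E₁/ΣAE = 208000·235600000/337600000 = 145200 N.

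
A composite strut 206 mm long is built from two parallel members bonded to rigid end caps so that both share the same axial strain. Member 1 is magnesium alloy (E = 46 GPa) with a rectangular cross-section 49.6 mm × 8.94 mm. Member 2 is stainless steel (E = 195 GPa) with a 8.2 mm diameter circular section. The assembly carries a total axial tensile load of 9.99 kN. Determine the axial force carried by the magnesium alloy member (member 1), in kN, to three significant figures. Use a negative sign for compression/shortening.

6.64 kN

A_1 = 443.4 mm².
A_2 = 52.81 mm².
Equal strain + equilibrium ⇒ each member carries load in proportion to AE: A₁E₁ = 20400000 N, A₂E₂ = 10300000 N, ΣAE = 30700000 N.
F₁ = P·A₁E₁/ΣAE = 9990·20400000/30700000 = 6638 N.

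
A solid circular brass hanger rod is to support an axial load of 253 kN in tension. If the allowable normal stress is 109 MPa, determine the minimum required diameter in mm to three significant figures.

54.4 mm

Required area A ≥ P/σ_allow = 253000/109 = 2321 mm².
For a solid circular section, d ≥ √(4A/π) = 54.36 mm.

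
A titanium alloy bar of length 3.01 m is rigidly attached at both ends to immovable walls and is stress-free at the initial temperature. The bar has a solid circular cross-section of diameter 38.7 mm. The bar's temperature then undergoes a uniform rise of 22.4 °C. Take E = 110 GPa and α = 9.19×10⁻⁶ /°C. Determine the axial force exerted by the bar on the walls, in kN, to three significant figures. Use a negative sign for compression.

-26.6 kN

Free thermal expansion αLΔT = 9.19e-6 · 3010 · 22.4 = 0.6196 mm.
The walls impose strain ε = −(0.6196)/3010 = -2.0586e-04; σ = Eε = 110000 · -2.0586e-04 = -22.64 MPa.
Wall reaction R = σ·A = -22.64·1176 = -26640 N = -26.64 kN.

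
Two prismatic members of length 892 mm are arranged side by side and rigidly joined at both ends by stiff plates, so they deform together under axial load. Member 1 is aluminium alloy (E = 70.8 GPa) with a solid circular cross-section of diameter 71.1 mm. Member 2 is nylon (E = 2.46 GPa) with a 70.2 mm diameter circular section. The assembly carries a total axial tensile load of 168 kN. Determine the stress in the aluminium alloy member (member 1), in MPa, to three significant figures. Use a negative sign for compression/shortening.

A_1 = 3970 mm².
A_2 = 3870 mm².
Equal strain + equilibrium ⇒ each member carries load in proportion to AE: A₁E₁ = 281100000 N, A₂E₂ = 9521000 N, ΣAE = 290600000 N.
σ₁ = P·E₁/ΣAE = 168000·70800/290600000 = 40.93 MPa.

40.9 MPa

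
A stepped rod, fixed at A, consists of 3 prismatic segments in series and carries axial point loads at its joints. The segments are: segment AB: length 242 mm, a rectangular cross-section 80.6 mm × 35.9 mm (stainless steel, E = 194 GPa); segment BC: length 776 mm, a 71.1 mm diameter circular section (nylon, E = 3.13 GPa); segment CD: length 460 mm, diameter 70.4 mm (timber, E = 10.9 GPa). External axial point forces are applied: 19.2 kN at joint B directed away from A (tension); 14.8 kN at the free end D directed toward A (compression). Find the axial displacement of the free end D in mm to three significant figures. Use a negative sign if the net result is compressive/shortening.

-1.08 mm

Internal axial forces (sectioning from the free end, tension +): N_CD = -14.8 kN, N_BC = -14.8 kN, N_AB = 4.4 kN.
A_AB = 2894 mm².
A_BC = 3970 mm².
A_CD = 3893 mm².
δ_AB = 4400·242/(2894·194000) = 0.001897 mm
δ_BC = -14800·776/(3970·3130) = -0.9242 mm
δ_CD = -14800·460/(3893·10900) = -0.1605 mm
δ = Σδ_i = -1.083 mm.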